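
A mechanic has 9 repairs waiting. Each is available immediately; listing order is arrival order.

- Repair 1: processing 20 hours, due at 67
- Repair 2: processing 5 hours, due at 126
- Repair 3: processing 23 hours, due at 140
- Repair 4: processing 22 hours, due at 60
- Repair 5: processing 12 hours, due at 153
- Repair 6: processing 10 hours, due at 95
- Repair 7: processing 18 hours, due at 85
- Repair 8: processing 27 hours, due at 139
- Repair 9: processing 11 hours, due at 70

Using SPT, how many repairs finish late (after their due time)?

3

SPT (increasing processing time): Repair 2 Repair 6 Repair 9 Repair 5 Repair 7 Repair 1 Repair 4 Repair 3 Repair 8.
Repair 2: 0→5, due 126, tardiness 0
Repair 6: 5→15, due 95, tardiness 0
Repair 9: 15→26, due 70, tardiness 0
Repair 5: 26→38, due 153, tardiness 0
Repair 7: 38→56, due 85, tardiness 0
Repair 1: 56→76, due 67, tardiness 9
Repair 4: 76→98, due 60, tardiness 38
Repair 3: 98→121, due 140, tardiness 0
Repair 8: 121→148, due 139, tardiness 9
Late repairs: 3.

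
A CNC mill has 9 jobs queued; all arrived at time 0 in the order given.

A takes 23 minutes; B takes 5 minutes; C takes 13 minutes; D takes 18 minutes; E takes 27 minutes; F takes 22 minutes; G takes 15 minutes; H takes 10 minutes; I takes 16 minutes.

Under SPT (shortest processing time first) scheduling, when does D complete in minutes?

SPT (increasing processing time): B H C G I D F A E.
B: 0→5
H: 5→15
C: 15→28
G: 28→43
I: 43→59
D: 59→77

77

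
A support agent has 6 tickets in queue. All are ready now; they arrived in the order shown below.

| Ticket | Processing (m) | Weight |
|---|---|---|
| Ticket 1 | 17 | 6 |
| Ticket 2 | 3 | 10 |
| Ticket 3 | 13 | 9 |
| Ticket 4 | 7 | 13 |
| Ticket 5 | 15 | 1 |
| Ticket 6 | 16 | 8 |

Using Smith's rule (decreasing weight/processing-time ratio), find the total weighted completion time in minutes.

1086

WSPT (decreasing weight/processing-time ratio): Ticket 2 Ticket 4 Ticket 3 Ticket 6 Ticket 1 Ticket 5.
Ticket 2: finishes 3, weight 10, w·C = 30
Ticket 4: finishes 10, weight 13, w·C = 130
Ticket 3: finishes 23, weight 9, w·C = 207
Ticket 6: finishes 39, weight 8, w·C = 312
Ticket 1: finishes 56, weight 6, w·C = 336
Ticket 5: finishes 71, weight 1, w·C = 71
Sum = 30+130+207+312+336+71 = 1086.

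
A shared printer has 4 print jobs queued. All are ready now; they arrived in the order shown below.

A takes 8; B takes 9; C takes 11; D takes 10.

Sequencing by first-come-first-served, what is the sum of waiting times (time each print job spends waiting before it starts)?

FIFO (arrival order): A B C D.
A: waits 0, runs 0→8
B: waits 8, runs 8→17
C: waits 17, runs 17→28
D: waits 28, runs 28→38
Sum = 0+8+17+28 = 53.

53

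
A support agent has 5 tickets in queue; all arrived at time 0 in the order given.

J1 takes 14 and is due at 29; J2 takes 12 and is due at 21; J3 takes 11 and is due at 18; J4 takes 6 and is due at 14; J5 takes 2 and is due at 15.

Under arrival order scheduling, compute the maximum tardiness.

30

FIFO (arrival order): J1 J2 J3 J4 J5.
J1: 0→14, due 29, tardiness 0
J2: 14→26, due 21, tardiness 5
J3: 26→37, due 18, tardiness 19
J4: 37→43, due 14, tardiness 29
J5: 43→45, due 15, tardiness 30
Maximum = 30.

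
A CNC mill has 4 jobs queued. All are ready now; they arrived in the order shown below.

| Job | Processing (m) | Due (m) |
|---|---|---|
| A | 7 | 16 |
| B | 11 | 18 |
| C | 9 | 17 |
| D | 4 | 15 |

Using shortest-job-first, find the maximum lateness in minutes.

13

SPT (increasing processing time): D A C B.
D: 0→4, due 15, lateness -11
A: 4→11, due 16, lateness -5
C: 11→20, due 17, lateness 3
B: 20→31, due 18, lateness 13
Maximum = 13.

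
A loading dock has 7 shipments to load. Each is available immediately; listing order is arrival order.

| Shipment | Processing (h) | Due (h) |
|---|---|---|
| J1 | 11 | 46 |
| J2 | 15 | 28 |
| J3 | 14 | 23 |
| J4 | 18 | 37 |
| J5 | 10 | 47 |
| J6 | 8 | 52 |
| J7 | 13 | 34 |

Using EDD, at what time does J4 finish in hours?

60

EDD (increasing due date): J3 J2 J7 J4 J1 J5 J6.
J3: 0→14
J2: 14→29
J7: 29→42
J4: 42→60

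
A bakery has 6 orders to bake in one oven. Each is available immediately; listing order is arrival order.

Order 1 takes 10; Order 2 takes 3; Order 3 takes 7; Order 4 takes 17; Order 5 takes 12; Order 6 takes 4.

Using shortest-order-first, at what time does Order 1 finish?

SPT (increasing processing time): Order 2 Order 6 Order 3 Order 1 Order 5 Order 4.
Order 2: 0→3
Order 6: 3→7
Order 3: 7→14
Order 1: 14→24

24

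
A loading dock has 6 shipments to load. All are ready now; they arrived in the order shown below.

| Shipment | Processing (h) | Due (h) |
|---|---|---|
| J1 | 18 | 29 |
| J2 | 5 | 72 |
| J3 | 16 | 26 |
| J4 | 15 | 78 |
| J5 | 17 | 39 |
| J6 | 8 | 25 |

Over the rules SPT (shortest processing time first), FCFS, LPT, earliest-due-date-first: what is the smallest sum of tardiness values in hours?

34

SPT (increasing processing time): J2 J6 J4 J3 J5 J1.
J2: 0→5, due 72, tardiness 0
J6: 5→13, due 25, tardiness 0
J4: 13→28, due 78, tardiness 0
J3: 28→44, due 26, tardiness 18
J5: 44→61, due 39, tardiness 22
J1: 61→79, due 29, tardiness 50
Sum = 0+0+0+18+22+50 = 90.
FIFO (arrival order): J1 J2 J3 J4 J5 J6.
J1: 0→18, due 29, tardiness 0
J2: 18→23, due 72, tardiness 0
J3: 23→39, due 26, tardiness 13
J4: 39→54, due 78, tardiness 0
J5: 54→71, due 39, tardiness 32
J6: 71→79, due 25, tardiness 54
Sum = 0+0+13+0+32+54 = 99.
LPT (decreasing processing time): J1 J5 J3 J4 J6 J2.
J1: 0→18, due 29, tardiness 0
J5: 18→35, due 39, tardiness 0
J3: 35→51, due 26, tardiness 25
J4: 51→66, due 78, tardiness 0
J6: 66→74, due 25, tardiness 49
J2: 74→79, due 72, tardiness 7
Sum = 0+0+25+0+49+7 = 81.
EDD (increasing due date): J6 J3 J1 J5 J2 J4.
J6: 0→8, due 25, tardiness 0
J3: 8→24, due 26, tardiness 0
J1: 24→42, due 29, tardiness 13
J5: 42→59, due 39, tardiness 20
J2: 59→64, due 72, tardiness 0
J4: 64→79, due 78, tardiness 1
Sum = 0+0+13+20+0+1 = 34.
SPT 90, FIFO 99, LPT 81, EDD 34 → minimum 34.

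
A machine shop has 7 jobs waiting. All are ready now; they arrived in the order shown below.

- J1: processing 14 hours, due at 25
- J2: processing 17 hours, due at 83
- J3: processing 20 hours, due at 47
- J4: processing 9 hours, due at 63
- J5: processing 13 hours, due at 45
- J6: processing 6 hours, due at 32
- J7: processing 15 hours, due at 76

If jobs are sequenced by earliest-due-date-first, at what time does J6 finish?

20

EDD (increasing due date): J1 J6 J5 J3 J4 J7 J2.
J1: 0→14
J6: 14→20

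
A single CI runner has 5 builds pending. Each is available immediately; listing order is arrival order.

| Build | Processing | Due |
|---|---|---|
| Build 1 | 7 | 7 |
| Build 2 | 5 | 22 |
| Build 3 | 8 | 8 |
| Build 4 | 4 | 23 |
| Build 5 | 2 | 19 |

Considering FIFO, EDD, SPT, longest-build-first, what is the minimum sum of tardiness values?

FIFO (arrival order): Build 1 Build 2 Build 3 Build 4 Build 5.
Build 1: 0→7, due 7, tardiness 0
Build 2: 7→12, due 22, tardiness 0
Build 3: 12→20, due 8, tardiness 12
Build 4: 20→24, due 23, tardiness 1
Build 5: 24→26, due 19, tardiness 7
Sum = 0+0+12+1+7 = 20.
EDD (increasing due date): Build 1 Build 3 Build 5 Build 2 Build 4.
Build 1: 0→7, due 7, tardiness 0
Build 3: 7→15, due 8, tardiness 7
Build 5: 15→17, due 19, tardiness 0
Build 2: 17→22, due 22, tardiness 0
Build 4: 22→26, due 23, tardiness 3
Sum = 0+7+0+0+3 = 10.
SPT (increasing processing time): Build 5 Build 4 Build 2 Build 1 Build 3.
Build 5: 0→2, due 19, tardiness 0
Build 4: 2→6, due 23, tardiness 0
Build 2: 6→11, due 22, tardiness 0
Build 1: 11→18, due 7, tardiness 11
Build 3: 18→26, due 8, tardiness 18
Sum = 0+0+0+11+18 = 29.
LPT (decreasing processing time): Build 3 Build 1 Build 2 Build 4 Build 5.
Build 3: 0→8, due 8, tardiness 0
Build 1: 8→15, due 7, tardiness 8
Build 2: 15→20, due 22, tardiness 0
Build 4: 20→24, due 23, tardiness 1
Build 5: 24→26, due 19, tardiness 7
Sum = 0+8+0+1+7 = 16.
FIFO 20, EDD 10, SPT 29, LPT 16 → minimum 10.

10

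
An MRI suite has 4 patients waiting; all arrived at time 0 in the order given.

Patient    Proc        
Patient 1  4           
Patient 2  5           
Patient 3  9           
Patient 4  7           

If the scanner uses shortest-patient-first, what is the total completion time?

SPT (increasing processing time): Patient 1 Patient 2 Patient 4 Patient 3.
Patient 1: 0→4
Patient 2: 4→9
Patient 4: 9→16
Patient 3: 16→25
Sum = 4+9+16+25 = 54.

54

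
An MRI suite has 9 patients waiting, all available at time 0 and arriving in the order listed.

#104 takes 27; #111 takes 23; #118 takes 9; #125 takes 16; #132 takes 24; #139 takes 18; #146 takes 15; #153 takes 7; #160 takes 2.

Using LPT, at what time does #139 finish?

LPT (decreasing processing time): #104 #132 #111 #139 #125 #146 #118 #153 #160.
#104: 0→27
#132: 27→51
#111: 51→74
#139: 74→92

92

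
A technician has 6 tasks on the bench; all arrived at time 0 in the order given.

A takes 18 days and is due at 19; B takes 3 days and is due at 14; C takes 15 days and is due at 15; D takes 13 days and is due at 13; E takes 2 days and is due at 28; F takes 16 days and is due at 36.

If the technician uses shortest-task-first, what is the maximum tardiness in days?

SPT (increasing processing time): E B D C F A.
E: 0→2, due 28, tardiness 0
B: 2→5, due 14, tardiness 0
D: 5→18, due 13, tardiness 5
C: 18→33, due 15, tardiness 18
F: 33→49, due 36, tardiness 13
A: 49→67, due 19, tardiness 48
Maximum = 48.

48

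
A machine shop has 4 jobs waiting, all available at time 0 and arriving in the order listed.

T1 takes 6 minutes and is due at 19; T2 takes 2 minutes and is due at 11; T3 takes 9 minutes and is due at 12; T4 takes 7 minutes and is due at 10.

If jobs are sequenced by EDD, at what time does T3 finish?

18

EDD (increasing due date): T4 T2 T3 T1.
T4: 0→7
T2: 7→9
T3: 9→18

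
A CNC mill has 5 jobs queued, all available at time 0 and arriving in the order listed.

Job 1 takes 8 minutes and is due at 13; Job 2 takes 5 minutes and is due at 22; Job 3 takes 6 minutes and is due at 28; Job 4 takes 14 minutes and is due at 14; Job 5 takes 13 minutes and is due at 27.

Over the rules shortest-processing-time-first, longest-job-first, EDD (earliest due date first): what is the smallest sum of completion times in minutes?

SPT (increasing processing time): Job 2 Job 3 Job 1 Job 5 Job 4.
Job 2: 0→5
Job 3: 5→11
Job 1: 11→19
Job 5: 19→32
Job 4: 32→46
Sum = 5+11+19+32+46 = 113.
LPT (decreasing processing time): Job 4 Job 5 Job 1 Job 3 Job 2.
Job 4: 0→14
Job 5: 14→27
Job 1: 27→35
Job 3: 35→41
Job 2: 41→46
Sum = 14+27+35+41+46 = 163.
EDD (increasing due date): Job 1 Job 4 Job 2 Job 5 Job 3.
Job 1: 0→8
Job 4: 8→22
Job 2: 22→27
Job 5: 27→40
Job 3: 40→46
Sum = 8+22+27+40+46 = 143.
SPT 113, LPT 163, EDD 143 → minimum 113.

113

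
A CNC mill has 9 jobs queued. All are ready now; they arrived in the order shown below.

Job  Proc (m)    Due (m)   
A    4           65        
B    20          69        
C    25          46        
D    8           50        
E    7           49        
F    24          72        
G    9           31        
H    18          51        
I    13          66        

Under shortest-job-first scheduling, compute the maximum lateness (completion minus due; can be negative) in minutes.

SPT (increasing processing time): A E D G I H B F C.
A: 0→4, due 65, lateness -61
E: 4→11, due 49, lateness -38
D: 11→19, due 50, lateness -31
G: 19→28, due 31, lateness -3
I: 28→41, due 66, lateness -25
H: 41→59, due 51, lateness 8
B: 59→79, due 69, lateness 10
F: 79→103, due 72, lateness 31
C: 103→128, due 46, lateness 82
Maximum = 82.

82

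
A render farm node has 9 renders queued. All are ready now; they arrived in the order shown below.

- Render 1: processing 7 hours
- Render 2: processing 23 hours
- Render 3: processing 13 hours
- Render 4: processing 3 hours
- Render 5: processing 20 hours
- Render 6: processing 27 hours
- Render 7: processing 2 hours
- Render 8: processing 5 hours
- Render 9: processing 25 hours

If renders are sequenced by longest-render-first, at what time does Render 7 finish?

125

LPT (decreasing processing time): Render 6 Render 9 Render 2 Render 5 Render 3 Render 1 Render 8 Render 4 Render 7.
Render 6: 0→27
Render 9: 27→52
Render 2: 52→75
Render 5: 75→95
Render 3: 95→108
Render 1: 108→115
Render 8: 115→120
Render 4: 120→123
Render 7: 123→125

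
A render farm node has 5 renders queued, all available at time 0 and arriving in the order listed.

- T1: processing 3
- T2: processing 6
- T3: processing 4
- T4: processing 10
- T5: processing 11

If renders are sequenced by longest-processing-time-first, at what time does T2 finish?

27

LPT (decreasing processing time): T5 T4 T2 T3 T1.
T5: 0→11
T4: 11→21
T2: 21→27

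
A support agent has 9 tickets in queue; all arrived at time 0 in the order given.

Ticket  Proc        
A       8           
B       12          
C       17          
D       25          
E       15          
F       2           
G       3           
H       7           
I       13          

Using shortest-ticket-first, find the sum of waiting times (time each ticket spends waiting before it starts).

253

SPT (increasing processing time): F G H A B I E C D.
F: waits 0, runs 0→2
G: waits 2, runs 2→5
H: waits 5, runs 5→12
A: waits 12, runs 12→20
B: waits 20, runs 20→32
I: waits 32, runs 32→45
E: waits 45, runs 45→60
C: waits 60, runs 60→77
D: waits 77, runs 77→102
Sum = 0+2+5+12+20+32+45+60+77 = 253.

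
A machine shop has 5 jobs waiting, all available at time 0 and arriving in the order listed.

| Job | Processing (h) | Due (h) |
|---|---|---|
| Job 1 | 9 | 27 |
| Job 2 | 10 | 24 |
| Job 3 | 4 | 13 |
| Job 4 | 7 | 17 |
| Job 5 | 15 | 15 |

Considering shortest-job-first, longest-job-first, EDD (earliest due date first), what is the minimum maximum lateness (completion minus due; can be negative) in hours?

18

SPT (increasing processing time): Job 3 Job 4 Job 1 Job 2 Job 5.
Job 3: 0→4, due 13, lateness -9
Job 4: 4→11, due 17, lateness -6
Job 1: 11→20, due 27, lateness -7
Job 2: 20→30, due 24, lateness 6
Job 5: 30→45, due 15, lateness 30
Maximum = 30.
LPT (decreasing processing time): Job 5 Job 2 Job 1 Job 4 Job 3.
Job 5: 0→15, due 15, lateness 0
Job 2: 15→25, due 24, lateness 1
Job 1: 25→34, due 27, lateness 7
Job 4: 34→41, due 17, lateness 24
Job 3: 41→45, due 13, lateness 32
Maximum = 32.
EDD (increasing due date): Job 3 Job 5 Job 4 Job 2 Job 1.
Job 3: 0→4, due 13, lateness -9
Job 5: 4→19, due 15, lateness 4
Job 4: 19→26, due 17, lateness 9
Job 2: 26→36, due 24, lateness 12
Job 1: 36→45, due 27, lateness 18
Maximum = 18.
SPT 30, LPT 32, EDD 18 → minimum 18.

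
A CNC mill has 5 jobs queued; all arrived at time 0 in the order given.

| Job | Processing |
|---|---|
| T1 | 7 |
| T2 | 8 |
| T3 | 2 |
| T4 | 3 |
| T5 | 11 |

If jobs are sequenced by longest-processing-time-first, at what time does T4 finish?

29

LPT (decreasing processing time): T5 T2 T1 T4 T3.
T5: 0→11
T2: 11→19
T1: 19→26
T4: 26→29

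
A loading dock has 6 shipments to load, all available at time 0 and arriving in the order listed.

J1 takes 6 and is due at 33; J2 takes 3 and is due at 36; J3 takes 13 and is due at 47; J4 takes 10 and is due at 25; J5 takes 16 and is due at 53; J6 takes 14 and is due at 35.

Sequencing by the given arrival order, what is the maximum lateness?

FIFO (arrival order): J1 J2 J3 J4 J5 J6.
J1: 0→6, due 33, lateness -27
J2: 6→9, due 36, lateness -27
J3: 9→22, due 47, lateness -25
J4: 22→32, due 25, lateness 7
J5: 32→48, due 53, lateness -5
J6: 48→62, due 35, lateness 27
Maximum = 27.

27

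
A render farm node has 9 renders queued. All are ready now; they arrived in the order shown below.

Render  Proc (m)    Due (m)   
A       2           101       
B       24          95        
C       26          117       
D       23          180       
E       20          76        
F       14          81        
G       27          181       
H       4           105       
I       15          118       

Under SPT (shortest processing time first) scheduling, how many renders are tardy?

2

SPT (increasing processing time): A H F I E D B C G.
A: 0→2, due 101, tardiness 0
H: 2→6, due 105, tardiness 0
F: 6→20, due 81, tardiness 0
I: 20→35, due 118, tardiness 0
E: 35→55, due 76, tardiness 0
D: 55→78, due 180, tardiness 0
B: 78→102, due 95, tardiness 7
C: 102→128, due 117, tardiness 11
G: 128→155, due 181, tardiness 0
Late renders: 2.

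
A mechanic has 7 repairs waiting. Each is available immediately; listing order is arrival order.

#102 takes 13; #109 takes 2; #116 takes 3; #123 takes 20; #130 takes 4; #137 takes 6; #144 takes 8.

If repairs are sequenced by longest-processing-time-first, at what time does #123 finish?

20

LPT (decreasing processing time): #123 #102 #144 #137 #130 #116 #109.
#123: 0→20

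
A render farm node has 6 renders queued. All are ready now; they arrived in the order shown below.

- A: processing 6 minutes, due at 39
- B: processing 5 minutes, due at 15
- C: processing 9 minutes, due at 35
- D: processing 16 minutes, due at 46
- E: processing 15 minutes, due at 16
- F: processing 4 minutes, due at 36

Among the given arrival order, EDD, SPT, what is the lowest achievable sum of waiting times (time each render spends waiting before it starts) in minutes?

91

FIFO (arrival order): A B C D E F.
A: waits 0, runs 0→6
B: waits 6, runs 6→11
C: waits 11, runs 11→20
D: waits 20, runs 20→36
E: waits 36, runs 36→51
F: waits 51, runs 51→55
Sum = 0+6+11+20+36+51 = 124.
EDD (increasing due date): B E C F A D.
B: waits 0, runs 0→5
E: waits 5, runs 5→20
C: waits 20, runs 20→29
F: waits 29, runs 29→33
A: waits 33, runs 33→39
D: waits 39, runs 39→55
Sum = 0+5+20+29+33+39 = 126.
SPT (increasing processing time): F B A C E D.
F: waits 0, runs 0→4
B: waits 4, runs 4→9
A: waits 9, runs 9→15
C: waits 15, runs 15→24
E: waits 24, runs 24→39
D: waits 39, runs 39→55
Sum = 0+4+9+15+24+39 = 91.
FIFO 124, EDD 126, SPT 91 → minimum 91.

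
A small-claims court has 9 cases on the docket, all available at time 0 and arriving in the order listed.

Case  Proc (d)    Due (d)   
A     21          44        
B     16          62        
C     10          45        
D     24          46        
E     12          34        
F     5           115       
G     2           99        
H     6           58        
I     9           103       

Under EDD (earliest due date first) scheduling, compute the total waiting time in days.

508

EDD (increasing due date): E A C D H B G I F.
E: waits 0, runs 0→12
A: waits 12, runs 12→33
C: waits 33, runs 33→43
D: waits 43, runs 43→67
H: waits 67, runs 67→73
B: waits 73, runs 73→89
G: waits 89, runs 89→91
I: waits 91, runs 91→100
F: waits 100, runs 100→105
Sum = 0+12+33+43+67+73+89+91+100 = 508.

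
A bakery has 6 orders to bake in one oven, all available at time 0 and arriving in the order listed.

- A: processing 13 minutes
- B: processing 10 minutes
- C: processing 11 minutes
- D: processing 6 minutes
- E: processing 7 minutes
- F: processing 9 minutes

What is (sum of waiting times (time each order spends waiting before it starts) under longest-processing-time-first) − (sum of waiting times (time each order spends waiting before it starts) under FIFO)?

LPT (decreasing processing time): A C B F E D.
A: waits 0, runs 0→13
C: waits 13, runs 13→24
B: waits 24, runs 24→34
F: waits 34, runs 34→43
E: waits 43, runs 43→50
D: waits 50, runs 50→56
Sum = 0+13+24+34+43+50 = 164.
FIFO (arrival order): A B C D E F.
A: waits 0, runs 0→13
B: waits 13, runs 13→23
C: waits 23, runs 23→34
D: waits 34, runs 34→40
E: waits 40, runs 40→47
F: waits 47, runs 47→56
Sum = 0+13+23+34+40+47 = 157.
Difference = 164 − 157 = 7.

7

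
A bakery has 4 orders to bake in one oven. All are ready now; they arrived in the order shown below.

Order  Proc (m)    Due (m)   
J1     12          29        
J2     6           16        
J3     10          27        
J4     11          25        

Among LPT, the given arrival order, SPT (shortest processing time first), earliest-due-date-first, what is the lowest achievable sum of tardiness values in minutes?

LPT (decreasing processing time): J1 J4 J3 J2.
J1: 0→12, due 29, tardiness 0
J4: 12→23, due 25, tardiness 0
J3: 23→33, due 27, tardiness 6
J2: 33→39, due 16, tardiness 23
Sum = 0+0+6+23 = 29.
FIFO (arrival order): J1 J2 J3 J4.
J1: 0→12, due 29, tardiness 0
J2: 12→18, due 16, tardiness 2
J3: 18→28, due 27, tardiness 1
J4: 28→39, due 25, tardiness 14
Sum = 0+2+1+14 = 17.
SPT (increasing processing time): J2 J3 J4 J1.
J2: 0→6, due 16, tardiness 0
J3: 6→16, due 27, tardiness 0
J4: 16→27, due 25, tardiness 2
J1: 27→39, due 29, tardiness 10
Sum = 0+0+2+10 = 12.
EDD (increasing due date): J2 J4 J3 J1.
J2: 0→6, due 16, tardiness 0
J4: 6→17, due 25, tardiness 0
J3: 17→27, due 27, tardiness 0
J1: 27→39, due 29, tardiness 10
Sum = 0+0+0+10 = 10.
LPT 29, FIFO 17, SPT 12, EDD 10 → minimum 10.

10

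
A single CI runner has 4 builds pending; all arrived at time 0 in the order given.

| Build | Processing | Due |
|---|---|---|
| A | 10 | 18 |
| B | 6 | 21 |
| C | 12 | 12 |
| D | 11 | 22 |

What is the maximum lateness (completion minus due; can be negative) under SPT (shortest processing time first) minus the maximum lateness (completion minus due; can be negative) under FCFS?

10

SPT (increasing processing time): B A D C.
B: 0→6, due 21, lateness -15
A: 6→16, due 18, lateness -2
D: 16→27, due 22, lateness 5
C: 27→39, due 12, lateness 27
Maximum = 27.
FIFO (arrival order): A B C D.
A: 0→10, due 18, lateness -8
B: 10→16, due 21, lateness -5
C: 16→28, due 12, lateness 16
D: 28→39, due 22, lateness 17
Maximum = 17.
Difference = 27 − 17 = 10.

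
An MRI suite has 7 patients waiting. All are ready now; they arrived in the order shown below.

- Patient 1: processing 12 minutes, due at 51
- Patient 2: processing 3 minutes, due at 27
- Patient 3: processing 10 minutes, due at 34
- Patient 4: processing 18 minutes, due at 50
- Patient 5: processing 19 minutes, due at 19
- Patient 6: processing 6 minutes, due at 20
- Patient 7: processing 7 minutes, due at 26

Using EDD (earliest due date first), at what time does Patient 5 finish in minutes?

EDD (increasing due date): Patient 5 Patient 6 Patient 7 Patient 2 Patient 3 Patient 4 Patient 1.
Patient 5: 0→19

19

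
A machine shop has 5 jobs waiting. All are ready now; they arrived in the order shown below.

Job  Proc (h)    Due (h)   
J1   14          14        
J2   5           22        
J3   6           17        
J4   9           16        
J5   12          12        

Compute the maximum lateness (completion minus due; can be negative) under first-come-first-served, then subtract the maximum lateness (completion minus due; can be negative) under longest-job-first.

FIFO (arrival order): J1 J2 J3 J4 J5.
J1: 0→14, due 14, lateness 0
J2: 14→19, due 22, lateness -3
J3: 19→25, due 17, lateness 8
J4: 25→34, due 16, lateness 18
J5: 34→46, due 12, lateness 34
Maximum = 34.
LPT (decreasing processing time): J1 J5 J4 J3 J2.
J1: 0→14, due 14, lateness 0
J5: 14→26, due 12, lateness 14
J4: 26→35, due 16, lateness 19
J3: 35→41, due 17, lateness 24
J2: 41→46, due 22, lateness 24
Maximum = 24.
Difference = 34 − 24 = 10.

10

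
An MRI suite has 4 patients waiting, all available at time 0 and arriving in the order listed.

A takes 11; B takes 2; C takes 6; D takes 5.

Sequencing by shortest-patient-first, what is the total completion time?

SPT (increasing processing time): B D C A.
B: 0→2
D: 2→7
C: 7→13
A: 13→24
Sum = 2+7+13+24 = 46.

46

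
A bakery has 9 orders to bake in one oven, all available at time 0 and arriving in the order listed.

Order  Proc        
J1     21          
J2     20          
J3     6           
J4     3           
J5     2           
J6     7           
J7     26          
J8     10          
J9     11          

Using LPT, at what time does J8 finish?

LPT (decreasing processing time): J7 J1 J2 J9 J8 J6 J3 J4 J5.
J7: 0→26
J1: 26→47
J2: 47→67
J9: 67→78
J8: 78→88

88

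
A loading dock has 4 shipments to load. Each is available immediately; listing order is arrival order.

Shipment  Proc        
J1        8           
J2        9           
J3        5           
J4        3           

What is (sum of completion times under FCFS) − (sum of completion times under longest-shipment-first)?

-1

FIFO (arrival order): J1 J2 J3 J4.
J1: 0→8
J2: 8→17
J3: 17→22
J4: 22→25
Sum = 8+17+22+25 = 72.
LPT (decreasing processing time): J2 J1 J3 J4.
J2: 0→9
J1: 9→17
J3: 17→22
J4: 22→25
Sum = 9+17+22+25 = 73.
Difference = 72 − 73 = -1.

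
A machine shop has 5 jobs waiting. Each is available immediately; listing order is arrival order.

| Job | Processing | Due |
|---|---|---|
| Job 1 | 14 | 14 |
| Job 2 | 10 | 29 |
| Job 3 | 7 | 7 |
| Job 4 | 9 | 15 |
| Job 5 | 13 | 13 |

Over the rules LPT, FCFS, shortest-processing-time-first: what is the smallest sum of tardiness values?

66

LPT (decreasing processing time): Job 1 Job 5 Job 2 Job 4 Job 3.
Job 1: 0→14, due 14, tardiness 0
Job 5: 14→27, due 13, tardiness 14
Job 2: 27→37, due 29, tardiness 8
Job 4: 37→46, due 15, tardiness 31
Job 3: 46→53, due 7, tardiness 46
Sum = 0+14+8+31+46 = 99.
FIFO (arrival order): Job 1 Job 2 Job 3 Job 4 Job 5.
Job 1: 0→14, due 14, tardiness 0
Job 2: 14→24, due 29, tardiness 0
Job 3: 24→31, due 7, tardiness 24
Job 4: 31→40, due 15, tardiness 25
Job 5: 40→53, due 13, tardiness 40
Sum = 0+0+24+25+40 = 89.
SPT (increasing processing time): Job 3 Job 4 Job 2 Job 5 Job 1.
Job 3: 0→7, due 7, tardiness 0
Job 4: 7→16, due 15, tardiness 1
Job 2: 16→26, due 29, tardiness 0
Job 5: 26→39, due 13, tardiness 26
Job 1: 39→53, due 14, tardiness 39
Sum = 0+1+0+26+39 = 66.
LPT 99, FIFO 89, SPT 66 → minimum 66.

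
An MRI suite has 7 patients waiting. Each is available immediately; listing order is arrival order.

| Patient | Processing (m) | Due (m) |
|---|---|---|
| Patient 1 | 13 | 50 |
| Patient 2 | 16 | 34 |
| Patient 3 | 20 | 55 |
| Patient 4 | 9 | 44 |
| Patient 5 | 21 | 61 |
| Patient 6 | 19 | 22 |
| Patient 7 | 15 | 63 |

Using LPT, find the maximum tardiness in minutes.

LPT (decreasing processing time): Patient 5 Patient 3 Patient 6 Patient 2 Patient 7 Patient 1 Patient 4.
Patient 5: 0→21, due 61, tardiness 0
Patient 3: 21→41, due 55, tardiness 0
Patient 6: 41→60, due 22, tardiness 38
Patient 2: 60→76, due 34, tardiness 42
Patient 7: 76→91, due 63, tardiness 28
Patient 1: 91→104, due 50, tardiness 54
Patient 4: 104→113, due 44, tardiness 69
Maximum = 69.

69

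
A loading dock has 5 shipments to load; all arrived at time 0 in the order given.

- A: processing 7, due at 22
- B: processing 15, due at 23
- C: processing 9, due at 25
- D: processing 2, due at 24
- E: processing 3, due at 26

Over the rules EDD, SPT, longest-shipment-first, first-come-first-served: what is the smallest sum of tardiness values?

13

EDD (increasing due date): A B D C E.
A: 0→7, due 22, tardiness 0
B: 7→22, due 23, tardiness 0
D: 22→24, due 24, tardiness 0
C: 24→33, due 25, tardiness 8
E: 33→36, due 26, tardiness 10
Sum = 0+0+0+8+10 = 18.
SPT (increasing processing time): D E A C B.
D: 0→2, due 24, tardiness 0
E: 2→5, due 26, tardiness 0
A: 5→12, due 22, tardiness 0
C: 12→21, due 25, tardiness 0
B: 21→36, due 23, tardiness 13
Sum = 0+0+0+0+13 = 13.
LPT (decreasing processing time): B C A E D.
B: 0→15, due 23, tardiness 0
C: 15→24, due 25, tardiness 0
A: 24→31, due 22, tardiness 9
E: 31→34, due 26, tardiness 8
D: 34→36, due 24, tardiness 12
Sum = 0+0+9+8+12 = 29.
FIFO (arrival order): A B C D E.
A: 0→7, due 22, tardiness 0
B: 7→22, due 23, tardiness 0
C: 22→31, due 25, tardiness 6
D: 31→33, due 24, tardiness 9
E: 33→36, due 26, tardiness 10
Sum = 0+0+6+9+10 = 25.
EDD 18, SPT 13, LPT 29, FIFO 25 → minimum 13.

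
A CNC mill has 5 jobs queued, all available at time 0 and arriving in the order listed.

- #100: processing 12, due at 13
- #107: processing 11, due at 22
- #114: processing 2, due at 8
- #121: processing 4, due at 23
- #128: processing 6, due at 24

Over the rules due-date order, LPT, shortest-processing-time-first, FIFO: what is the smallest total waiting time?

EDD (increasing due date): #114 #100 #107 #121 #128.
#114: waits 0, runs 0→2
#100: waits 2, runs 2→14
#107: waits 14, runs 14→25
#121: waits 25, runs 25→29
#128: waits 29, runs 29→35
Sum = 0+2+14+25+29 = 70.
LPT (decreasing processing time): #100 #107 #128 #121 #114.
#100: waits 0, runs 0→12
#107: waits 12, runs 12→23
#128: waits 23, runs 23→29
#121: waits 29, runs 29→33
#114: waits 33, runs 33→35
Sum = 0+12+23+29+33 = 97.
SPT (increasing processing time): #114 #121 #128 #107 #100.
#114: waits 0, runs 0→2
#121: waits 2, runs 2→6
#128: waits 6, runs 6→12
#107: waits 12, runs 12→23
#100: waits 23, runs 23→35
Sum = 0+2+6+12+23 = 43.
FIFO (arrival order): #100 #107 #114 #121 #128.
#100: waits 0, runs 0→12
#107: waits 12, runs 12→23
#114: waits 23, runs 23→25
#121: waits 25, runs 25→29
#128: waits 29, runs 29→35
Sum = 0+12+23+25+29 = 89.
EDD 70, LPT 97, SPT 43, FIFO 89 → minimum 43.

43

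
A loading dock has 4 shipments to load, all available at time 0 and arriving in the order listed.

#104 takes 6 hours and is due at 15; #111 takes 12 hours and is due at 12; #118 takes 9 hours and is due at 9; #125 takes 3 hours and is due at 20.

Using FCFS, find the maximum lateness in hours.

FIFO (arrival order): #104 #111 #118 #125.
#104: 0→6, due 15, lateness -9
#111: 6→18, due 12, lateness 6
#118: 18→27, due 9, lateness 18
#125: 27→30, due 20, lateness 10
Maximum = 18.

18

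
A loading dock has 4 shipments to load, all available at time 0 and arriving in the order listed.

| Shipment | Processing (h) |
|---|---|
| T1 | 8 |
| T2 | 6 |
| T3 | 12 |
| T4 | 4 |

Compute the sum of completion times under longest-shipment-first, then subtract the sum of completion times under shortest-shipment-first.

LPT (decreasing processing time): T3 T1 T2 T4.
T3: 0→12
T1: 12→20
T2: 20→26
T4: 26→30
Sum = 12+20+26+30 = 88.
SPT (increasing processing time): T4 T2 T1 T3.
T4: 0→4
T2: 4→10
T1: 10→18
T3: 18→30
Sum = 4+10+18+30 = 62.
Difference = 88 − 62 = 26.

26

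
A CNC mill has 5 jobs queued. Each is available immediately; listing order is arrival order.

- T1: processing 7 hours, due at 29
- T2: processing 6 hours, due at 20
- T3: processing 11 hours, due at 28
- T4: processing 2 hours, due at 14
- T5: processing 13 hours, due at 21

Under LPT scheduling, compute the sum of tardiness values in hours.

LPT (decreasing processing time): T5 T3 T1 T2 T4.
T5: 0→13, due 21, tardiness 0
T3: 13→24, due 28, tardiness 0
T1: 24→31, due 29, tardiness 2
T2: 31→37, due 20, tardiness 17
T4: 37→39, due 14, tardiness 25
Sum = 0+0+2+17+25 = 44.

44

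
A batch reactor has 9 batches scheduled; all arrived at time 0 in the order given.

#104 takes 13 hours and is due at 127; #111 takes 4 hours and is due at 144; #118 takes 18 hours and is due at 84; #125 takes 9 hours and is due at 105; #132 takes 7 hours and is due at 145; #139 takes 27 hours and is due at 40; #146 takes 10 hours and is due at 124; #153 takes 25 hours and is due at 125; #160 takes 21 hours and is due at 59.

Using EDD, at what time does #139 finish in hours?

27

EDD (increasing due date): #139 #160 #118 #125 #146 #153 #104 #111 #132.
#139: 0→27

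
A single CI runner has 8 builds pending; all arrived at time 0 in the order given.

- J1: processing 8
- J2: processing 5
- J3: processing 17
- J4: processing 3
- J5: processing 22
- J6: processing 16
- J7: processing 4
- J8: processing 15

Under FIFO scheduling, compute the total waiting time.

285

FIFO (arrival order): J1 J2 J3 J4 J5 J6 J7 J8.
J1: waits 0, runs 0→8
J2: waits 8, runs 8→13
J3: waits 13, runs 13→30
J4: waits 30, runs 30→33
J5: waits 33, runs 33→55
J6: waits 55, runs 55→71
J7: waits 71, runs 71→75
J8: waits 75, runs 75→90
Sum = 0+8+13+30+33+55+71+75 = 285.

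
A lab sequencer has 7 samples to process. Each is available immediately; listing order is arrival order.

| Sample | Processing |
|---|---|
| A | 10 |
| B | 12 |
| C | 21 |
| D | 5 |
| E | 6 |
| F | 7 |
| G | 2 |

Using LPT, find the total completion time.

LPT (decreasing processing time): C B A F E D G.
C: 0→21
B: 21→33
A: 33→43
F: 43→50
E: 50→56
D: 56→61
G: 61→63
Sum = 21+33+43+50+56+61+63 = 327.

327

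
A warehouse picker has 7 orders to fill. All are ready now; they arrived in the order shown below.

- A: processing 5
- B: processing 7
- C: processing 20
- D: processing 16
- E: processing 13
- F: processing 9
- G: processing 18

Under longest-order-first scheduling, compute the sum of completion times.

LPT (decreasing processing time): C G D E F B A.
C: 0→20
G: 20→38
D: 38→54
E: 54→67
F: 67→76
B: 76→83
A: 83→88
Sum = 20+38+54+67+76+83+88 = 426.

426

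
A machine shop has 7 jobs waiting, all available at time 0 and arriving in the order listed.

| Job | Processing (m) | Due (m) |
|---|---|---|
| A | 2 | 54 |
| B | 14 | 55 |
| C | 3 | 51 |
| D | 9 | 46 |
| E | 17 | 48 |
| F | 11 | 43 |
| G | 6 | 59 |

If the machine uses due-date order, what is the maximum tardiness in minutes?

EDD (increasing due date): F D E C A B G.
F: 0→11, due 43, tardiness 0
D: 11→20, due 46, tardiness 0
E: 20→37, due 48, tardiness 0
C: 37→40, due 51, tardiness 0
A: 40→42, due 54, tardiness 0
B: 42→56, due 55, tardiness 1
G: 56→62, due 59, tardiness 3
Maximum = 3.

3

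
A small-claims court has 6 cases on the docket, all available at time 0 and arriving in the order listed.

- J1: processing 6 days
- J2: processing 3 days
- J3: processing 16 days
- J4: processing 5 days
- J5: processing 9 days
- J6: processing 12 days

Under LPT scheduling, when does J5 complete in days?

37

LPT (decreasing processing time): J3 J6 J5 J1 J4 J2.
J3: 0→16
J6: 16→28
J5: 28→37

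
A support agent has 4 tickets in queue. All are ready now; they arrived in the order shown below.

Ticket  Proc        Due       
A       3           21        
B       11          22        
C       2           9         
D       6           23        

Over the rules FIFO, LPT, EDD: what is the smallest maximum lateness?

FIFO (arrival order): A B C D.
A: 0→3, due 21, lateness -18
B: 3→14, due 22, lateness -8
C: 14→16, due 9, lateness 7
D: 16→22, due 23, lateness -1
Maximum = 7.
LPT (decreasing processing time): B D A C.
B: 0→11, due 22, lateness -11
D: 11→17, due 23, lateness -6
A: 17→20, due 21, lateness -1
C: 20→22, due 9, lateness 13
Maximum = 13.
EDD (increasing due date): C A B D.
C: 0→2, due 9, lateness -7
A: 2→5, due 21, lateness -16
B: 5→16, due 22, lateness -6
D: 16→22, due 23, lateness -1
Maximum = -1.
FIFO 7, LPT 13, EDD -1 → minimum -1.

-1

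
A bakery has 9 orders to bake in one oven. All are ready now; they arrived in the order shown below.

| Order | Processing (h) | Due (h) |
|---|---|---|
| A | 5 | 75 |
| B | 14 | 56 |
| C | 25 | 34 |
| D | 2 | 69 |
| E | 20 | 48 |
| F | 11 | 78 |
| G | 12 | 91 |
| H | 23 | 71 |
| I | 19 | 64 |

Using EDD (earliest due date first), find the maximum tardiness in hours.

41

EDD (increasing due date): C E B I D H A F G.
C: 0→25, due 34, tardiness 0
E: 25→45, due 48, tardiness 0
B: 45→59, due 56, tardiness 3
I: 59→78, due 64, tardiness 14
D: 78→80, due 69, tardiness 11
H: 80→103, due 71, tardiness 32
A: 103→108, due 75, tardiness 33
F: 108→119, due 78, tardiness 41
G: 119→131, due 91, tardiness 40
Maximum = 41.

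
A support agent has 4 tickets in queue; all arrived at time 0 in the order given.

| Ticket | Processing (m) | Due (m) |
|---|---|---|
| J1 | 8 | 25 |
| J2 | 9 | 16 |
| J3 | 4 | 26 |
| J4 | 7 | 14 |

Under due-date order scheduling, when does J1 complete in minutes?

EDD (increasing due date): J4 J2 J1 J3.
J4: 0→7
J2: 7→16
J1: 16→24

24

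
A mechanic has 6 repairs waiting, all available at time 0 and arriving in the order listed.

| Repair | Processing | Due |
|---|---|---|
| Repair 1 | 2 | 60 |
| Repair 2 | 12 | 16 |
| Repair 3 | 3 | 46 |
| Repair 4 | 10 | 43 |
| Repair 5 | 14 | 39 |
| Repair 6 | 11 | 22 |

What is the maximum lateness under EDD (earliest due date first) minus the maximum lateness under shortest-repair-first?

-18

EDD (increasing due date): Repair 2 Repair 6 Repair 5 Repair 4 Repair 3 Repair 1.
Repair 2: 0→12, due 16, lateness -4
Repair 6: 12→23, due 22, lateness 1
Repair 5: 23→37, due 39, lateness -2
Repair 4: 37→47, due 43, lateness 4
Repair 3: 47→50, due 46, lateness 4
Repair 1: 50→52, due 60, lateness -8
Maximum = 4.
SPT (increasing processing time): Repair 1 Repair 3 Repair 4 Repair 6 Repair 2 Repair 5.
Repair 1: 0→2, due 60, lateness -58
Repair 3: 2→5, due 46, lateness -41
Repair 4: 5→15, due 43, lateness -28
Repair 6: 15→26, due 22, lateness 4
Repair 2: 26→38, due 16, lateness 22
Repair 5: 38→52, due 39, lateness 13
Maximum = 22.
Difference = 4 − 22 = -18.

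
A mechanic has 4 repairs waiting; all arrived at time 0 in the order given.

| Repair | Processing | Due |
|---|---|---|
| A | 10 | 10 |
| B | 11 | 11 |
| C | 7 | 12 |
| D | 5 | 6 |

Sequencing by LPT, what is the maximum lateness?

27

LPT (decreasing processing time): B A C D.
B: 0→11, due 11, lateness 0
A: 11→21, due 10, lateness 11
C: 21→28, due 12, lateness 16
D: 28→33, due 6, lateness 27
Maximum = 27.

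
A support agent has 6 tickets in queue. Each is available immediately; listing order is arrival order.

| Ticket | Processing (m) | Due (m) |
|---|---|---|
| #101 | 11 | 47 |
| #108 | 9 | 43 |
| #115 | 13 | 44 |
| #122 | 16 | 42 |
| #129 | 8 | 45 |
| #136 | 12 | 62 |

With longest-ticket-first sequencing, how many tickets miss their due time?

3

LPT (decreasing processing time): #122 #115 #136 #101 #108 #129.
#122: 0→16, due 42, tardiness 0
#115: 16→29, due 44, tardiness 0
#136: 29→41, due 62, tardiness 0
#101: 41→52, due 47, tardiness 5
#108: 52→61, due 43, tardiness 18
#129: 61→69, due 45, tardiness 24
Late tickets: 3.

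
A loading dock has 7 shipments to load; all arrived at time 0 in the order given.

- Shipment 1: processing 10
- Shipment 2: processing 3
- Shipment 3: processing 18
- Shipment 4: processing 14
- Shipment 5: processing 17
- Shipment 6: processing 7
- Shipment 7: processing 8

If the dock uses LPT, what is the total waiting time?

LPT (decreasing processing time): Shipment 3 Shipment 5 Shipment 4 Shipment 1 Shipment 7 Shipment 6 Shipment 2.
Shipment 3: waits 0, runs 0→18
Shipment 5: waits 18, runs 18→35
Shipment 4: waits 35, runs 35→49
Shipment 1: waits 49, runs 49→59
Shipment 7: waits 59, runs 59→67
Shipment 6: waits 67, runs 67→74
Shipment 2: waits 74, runs 74→77
Sum = 0+18+35+49+59+67+74 = 302.

302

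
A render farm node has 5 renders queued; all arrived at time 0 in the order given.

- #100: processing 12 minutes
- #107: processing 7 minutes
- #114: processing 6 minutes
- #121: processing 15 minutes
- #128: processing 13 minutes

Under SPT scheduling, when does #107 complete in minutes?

SPT (increasing processing time): #114 #107 #100 #128 #121.
#114: 0→6
#107: 6→13

13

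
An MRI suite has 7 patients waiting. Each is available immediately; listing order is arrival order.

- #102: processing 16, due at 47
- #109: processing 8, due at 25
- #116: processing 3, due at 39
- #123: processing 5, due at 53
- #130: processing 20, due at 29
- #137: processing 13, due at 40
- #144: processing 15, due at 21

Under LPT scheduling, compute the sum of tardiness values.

LPT (decreasing processing time): #130 #102 #144 #137 #109 #123 #116.
#130: 0→20, due 29, tardiness 0
#102: 20→36, due 47, tardiness 0
#144: 36→51, due 21, tardiness 30
#137: 51→64, due 40, tardiness 24
#109: 64→72, due 25, tardiness 47
#123: 72→77, due 53, tardiness 24
#116: 77→80, due 39, tardiness 41
Sum = 0+0+30+24+47+24+41 = 166.

166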